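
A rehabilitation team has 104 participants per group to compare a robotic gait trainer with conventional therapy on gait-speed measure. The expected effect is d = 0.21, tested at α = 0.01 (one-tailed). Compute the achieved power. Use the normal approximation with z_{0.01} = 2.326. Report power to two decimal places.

power ≈ 0.21

For two equal groups, power = Φ(d·√(n/2) − z_{α}).
d·√(n/2) = 0.21 × √(104/2) = 0.21 × 7.211 = 1.514.
z_β = 1.514 − 2.326 = -0.812.
Power = Φ(-0.812) = 0.208.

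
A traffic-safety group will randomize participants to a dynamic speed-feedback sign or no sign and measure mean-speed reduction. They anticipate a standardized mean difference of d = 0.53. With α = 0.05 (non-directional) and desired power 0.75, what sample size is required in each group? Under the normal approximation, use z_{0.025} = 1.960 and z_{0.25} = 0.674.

n = 50 per group

For two independent groups with equal n: n = 2·((z_{α/2} + z_β) / d)².
z_{α/2} + z_β = 1.960 + 0.674 = 2.634.
n = 2 × (2.634 / 0.53)² = 2 × 4.970² = 2 × 24.70 = 49.4.
Round up to the next whole participant.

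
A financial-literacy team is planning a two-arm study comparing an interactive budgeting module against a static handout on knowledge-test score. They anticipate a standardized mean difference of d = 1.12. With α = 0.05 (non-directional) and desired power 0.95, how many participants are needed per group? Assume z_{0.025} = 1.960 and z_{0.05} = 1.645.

n = 21 per group

For two independent groups with equal n: n = 2·((z_{α/2} + z_β) / d)².
z_{α/2} + z_β = 1.960 + 1.645 = 3.605.
n = 2 × (3.605 / 1.12)² = 2 × 3.219² = 2 × 10.36 = 20.7.
Round up to the next whole participant.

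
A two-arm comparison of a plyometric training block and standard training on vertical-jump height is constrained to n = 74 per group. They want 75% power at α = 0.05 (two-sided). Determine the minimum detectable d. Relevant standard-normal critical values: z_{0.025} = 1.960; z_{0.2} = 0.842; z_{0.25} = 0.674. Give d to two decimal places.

d_min ≈ 0.43

For two independent groups of n = 74 each: d_min = (z_{α/2} + z_β)·√(2/n).
z-sum = 1.960 + 0.674 = 2.634.
d_min = 2.634 × √(2/74) = 2.634 × 0.1644 = 0.433.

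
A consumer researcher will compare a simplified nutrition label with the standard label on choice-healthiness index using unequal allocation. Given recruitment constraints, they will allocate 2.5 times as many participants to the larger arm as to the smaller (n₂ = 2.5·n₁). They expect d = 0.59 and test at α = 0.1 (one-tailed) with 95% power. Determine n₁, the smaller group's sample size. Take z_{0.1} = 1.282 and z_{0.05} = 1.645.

With allocation ratio k = n₂/n₁ = 2.5, Var(x̄₁−x̄₂) = σ²(1/n₁ + 1/(k·n₁)) = σ²·(k+1)/(k·n₁).
So n₁ = (1 + 1/k)·((z_{α} + z_β)/d)² = 1.400 × (2.927/0.59)².
n₁ = 1.400 × 24.61 = 34.5.
Round up: n₁ = 35, giving n₂ = ⌈2.5 × 35⌉ = ⌈87.5⌉ = 88.

n₁ = 35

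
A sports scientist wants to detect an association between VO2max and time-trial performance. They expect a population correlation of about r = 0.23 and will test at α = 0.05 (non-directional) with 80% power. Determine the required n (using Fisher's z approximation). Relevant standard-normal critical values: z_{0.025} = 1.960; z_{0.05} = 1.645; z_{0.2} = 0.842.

n = 147

Fisher's z: C = ½·ln((1+r)/(1−r)) = ½·ln(1.5974) = 0.2342.
n = ((z_{α/2} + z_β)/C)² + 3.
(1.960 + 0.842) / 0.2342 = 2.802 / 0.2342 = 11.964.
n = 11.964² + 3 = 143.14 + 3 = 146.1.
Round up.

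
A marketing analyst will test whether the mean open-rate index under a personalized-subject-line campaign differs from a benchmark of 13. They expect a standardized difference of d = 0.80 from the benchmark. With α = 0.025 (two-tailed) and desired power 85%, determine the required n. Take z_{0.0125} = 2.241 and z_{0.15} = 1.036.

For a one-sample test: n = ((z_{α/2} + z_β) / d)².
z_{α/2} + z_β = 2.241 + 1.036 = 3.277.
n = (3.277 / 0.80)² = 4.096² = 16.78.
Round up.

n = 17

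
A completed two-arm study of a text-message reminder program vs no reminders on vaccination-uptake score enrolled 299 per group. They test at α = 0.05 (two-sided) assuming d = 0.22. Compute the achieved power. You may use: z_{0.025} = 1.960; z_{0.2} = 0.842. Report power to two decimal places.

For two equal groups, power = Φ(d·√(n/2) − z_{α/2}).
d·√(n/2) = 0.22 × √(299/2) = 0.22 × 12.227 = 2.690.
z_β = 2.690 − 1.960 = 0.730.
Power = Φ(0.730) = 0.767.

power ≈ 0.77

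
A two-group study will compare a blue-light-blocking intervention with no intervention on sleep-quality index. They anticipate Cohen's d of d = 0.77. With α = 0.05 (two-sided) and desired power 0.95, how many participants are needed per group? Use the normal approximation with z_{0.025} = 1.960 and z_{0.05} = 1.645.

n = 44 per group

For two independent groups with equal n: n = 2·((z_{α/2} + z_β) / d)².
z_{α/2} + z_β = 1.960 + 1.645 = 3.605.
n = 2 × (3.605 / 0.77)² = 2 × 4.682² = 2 × 21.92 = 43.8.
Round up to the next whole participant.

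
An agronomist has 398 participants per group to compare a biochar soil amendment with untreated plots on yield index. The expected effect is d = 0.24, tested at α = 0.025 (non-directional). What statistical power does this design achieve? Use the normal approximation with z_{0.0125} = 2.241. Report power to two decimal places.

For two equal groups, power = Φ(d·√(n/2) − z_{α/2}).
d·√(n/2) = 0.24 × √(398/2) = 0.24 × 14.107 = 3.386.
z_β = 3.386 − 2.241 = 1.145.
Power = Φ(1.145) = 0.874.

power ≈ 0.87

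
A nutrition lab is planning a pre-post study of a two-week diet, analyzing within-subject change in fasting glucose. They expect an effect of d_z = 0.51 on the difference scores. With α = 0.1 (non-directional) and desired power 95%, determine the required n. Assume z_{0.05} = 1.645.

n = 42 pairs

For a paired (one-sample on differences) test: n = ((z_{α/2} + z_β) / d)².
z_{α/2} + z_β = 1.645 + 1.645 = 3.290.
n = (3.290 / 0.51)² = 6.451² = 41.62.
Round up.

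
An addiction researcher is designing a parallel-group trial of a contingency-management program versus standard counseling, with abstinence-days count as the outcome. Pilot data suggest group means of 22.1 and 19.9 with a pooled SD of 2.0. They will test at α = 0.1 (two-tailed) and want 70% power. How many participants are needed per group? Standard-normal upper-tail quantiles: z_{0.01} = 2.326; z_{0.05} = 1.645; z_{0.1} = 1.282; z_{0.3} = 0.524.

n = 8 per group

Cohen's d = |M₁ − M₂| / SD_pooled = |22.1 − 19.9| / 2.0 = 2.2 / 2.0 = 1.100.
For two independent groups with equal n: n = 2·((z_{α/2} + z_β) / d)².
z_{α/2} + z_β = 1.645 + 0.524 = 2.169.
n = 2 × (2.169 / 1.100)² = 2 × 1.972² = 2 × 3.89 = 7.8.
Round up to the next whole participant.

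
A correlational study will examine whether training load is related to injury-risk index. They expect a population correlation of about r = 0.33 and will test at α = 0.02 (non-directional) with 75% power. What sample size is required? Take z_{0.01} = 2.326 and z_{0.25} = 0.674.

n = 80

Fisher's z: C = ½·ln((1+r)/(1−r)) = ½·ln(1.9851) = 0.3428.
n = ((z_{α/2} + z_β)/C)² + 3.
(2.326 + 0.674) / 0.3428 = 3.000 / 0.3428 = 8.751.
n = 8.751² + 3 = 76.59 + 3 = 79.6.
Round up.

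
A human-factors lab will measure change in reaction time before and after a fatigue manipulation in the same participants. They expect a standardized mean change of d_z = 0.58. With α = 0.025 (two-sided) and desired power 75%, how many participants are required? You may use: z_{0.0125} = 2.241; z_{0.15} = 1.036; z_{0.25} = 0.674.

n = 26 pairs

For a paired (one-sample on differences) test: n = ((z_{α/2} + z_β) / d)².
z_{α/2} + z_β = 2.241 + 0.674 = 2.915.
n = (2.915 / 0.58)² = 5.026² = 25.26.
Round up.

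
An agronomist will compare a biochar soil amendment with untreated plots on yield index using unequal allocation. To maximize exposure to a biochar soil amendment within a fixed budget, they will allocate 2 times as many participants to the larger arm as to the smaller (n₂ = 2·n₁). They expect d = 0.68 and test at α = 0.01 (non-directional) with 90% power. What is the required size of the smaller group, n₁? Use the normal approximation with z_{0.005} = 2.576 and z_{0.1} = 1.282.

n₁ = 49

With allocation ratio k = n₂/n₁ = 2, Var(x̄₁−x̄₂) = σ²(1/n₁ + 1/(k·n₁)) = σ²·(k+1)/(k·n₁).
So n₁ = (1 + 1/k)·((z_{α/2} + z_β)/d)² = 1.500 × (3.858/0.68)².
n₁ = 1.500 × 32.19 = 48.3.
Round up: n₁ = 49, giving n₂ = 2 × 49 = 98.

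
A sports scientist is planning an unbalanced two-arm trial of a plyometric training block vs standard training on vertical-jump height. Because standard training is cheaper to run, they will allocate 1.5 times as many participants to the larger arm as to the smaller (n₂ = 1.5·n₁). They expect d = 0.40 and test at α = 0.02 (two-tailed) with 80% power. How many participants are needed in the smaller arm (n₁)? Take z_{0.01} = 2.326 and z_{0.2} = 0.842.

n₁ = 105

With allocation ratio k = n₂/n₁ = 1.5, Var(x̄₁−x̄₂) = σ²(1/n₁ + 1/(k·n₁)) = σ²·(k+1)/(k·n₁).
So n₁ = (1 + 1/k)·((z_{α/2} + z_β)/d)² = 1.667 × (3.168/0.40)².
n₁ = 1.667 × 62.73 = 104.5.
Round up: n₁ = 105, giving n₂ = ⌈1.5 × 105⌉ = ⌈157.5⌉ = 158.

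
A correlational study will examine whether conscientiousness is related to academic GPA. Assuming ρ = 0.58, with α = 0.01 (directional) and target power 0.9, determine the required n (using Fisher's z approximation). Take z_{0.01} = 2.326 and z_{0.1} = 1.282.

n = 33

Fisher's z: C = ½·ln((1+r)/(1−r)) = ½·ln(3.7619) = 0.6625.
n = ((z_{α} + z_β)/C)² + 3.
(2.326 + 1.282) / 0.6625 = 3.608 / 0.6625 = 5.446.
n = 5.446² + 3 = 29.66 + 3 = 32.7.
Round up.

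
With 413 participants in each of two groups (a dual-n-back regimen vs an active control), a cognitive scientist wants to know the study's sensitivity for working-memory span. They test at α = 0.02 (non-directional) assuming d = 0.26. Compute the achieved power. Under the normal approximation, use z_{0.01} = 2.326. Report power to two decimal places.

power ≈ 0.92

For two equal groups, power = Φ(d·√(n/2) − z_{α/2}).
d·√(n/2) = 0.26 × √(413/2) = 0.26 × 14.370 = 3.736.
z_β = 3.736 − 2.326 = 1.410.
Power = Φ(1.410) = 0.921.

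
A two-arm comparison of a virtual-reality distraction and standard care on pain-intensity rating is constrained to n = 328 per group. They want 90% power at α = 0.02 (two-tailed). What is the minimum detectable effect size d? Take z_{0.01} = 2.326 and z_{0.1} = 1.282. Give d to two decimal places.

d_min ≈ 0.28

For two independent groups of n = 328 each: d_min = (z_{α/2} + z_β)·√(2/n).
z-sum = 2.326 + 1.282 = 3.608.
d_min = 3.608 × √(2/328) = 3.608 × 0.0781 = 0.282.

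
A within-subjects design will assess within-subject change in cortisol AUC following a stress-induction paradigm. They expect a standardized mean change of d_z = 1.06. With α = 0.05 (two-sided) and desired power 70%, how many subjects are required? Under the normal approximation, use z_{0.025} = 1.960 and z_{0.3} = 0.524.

For a paired (one-sample on differences) test: n = ((z_{α/2} + z_β) / d)².
z_{α/2} + z_β = 1.960 + 0.524 = 2.484.
n = (2.484 / 1.06)² = 2.343² = 5.49.
Round up.

n = 6 pairs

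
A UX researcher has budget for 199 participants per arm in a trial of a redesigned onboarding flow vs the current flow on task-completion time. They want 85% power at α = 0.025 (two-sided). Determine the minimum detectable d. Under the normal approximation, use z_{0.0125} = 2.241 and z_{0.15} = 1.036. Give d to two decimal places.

d_min ≈ 0.33

For two independent groups of n = 199 each: d_min = (z_{α/2} + z_β)·√(2/n).
z-sum = 2.241 + 1.036 = 3.277.
d_min = 3.277 × √(2/199) = 3.277 × 0.1003 = 0.329.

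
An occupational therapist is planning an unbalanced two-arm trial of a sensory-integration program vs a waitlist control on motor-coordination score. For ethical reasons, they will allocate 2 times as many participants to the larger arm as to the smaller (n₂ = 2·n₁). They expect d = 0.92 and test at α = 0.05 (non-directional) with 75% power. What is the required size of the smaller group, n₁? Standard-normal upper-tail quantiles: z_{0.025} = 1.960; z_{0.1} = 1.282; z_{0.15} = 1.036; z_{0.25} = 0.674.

With allocation ratio k = n₂/n₁ = 2, Var(x̄₁−x̄₂) = σ²(1/n₁ + 1/(k·n₁)) = σ²·(k+1)/(k·n₁).
So n₁ = (1 + 1/k)·((z_{α/2} + z_β)/d)² = 1.500 × (2.634/0.92)².
n₁ = 1.500 × 8.20 = 12.3.
Round up: n₁ = 13, giving n₂ = 2 × 13 = 26.

n₁ = 13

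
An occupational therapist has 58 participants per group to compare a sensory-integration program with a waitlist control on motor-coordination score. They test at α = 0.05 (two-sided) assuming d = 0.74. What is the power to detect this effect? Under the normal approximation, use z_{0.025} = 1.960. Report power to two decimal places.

For two equal groups, power = Φ(d·√(n/2) − z_{α/2}).
d·√(n/2) = 0.74 × √(58/2) = 0.74 × 5.385 = 3.985.
z_β = 3.985 − 1.960 = 2.025.
Power = Φ(2.025) = 0.979.

power ≈ 0.98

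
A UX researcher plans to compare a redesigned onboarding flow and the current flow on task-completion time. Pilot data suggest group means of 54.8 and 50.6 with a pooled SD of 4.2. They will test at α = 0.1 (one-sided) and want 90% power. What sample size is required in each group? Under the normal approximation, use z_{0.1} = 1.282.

n = 14 per group

Cohen's d = |M₁ − M₂| / SD_pooled = |54.8 − 50.6| / 4.2 = 4.2 / 4.2 = 1.000.
For two independent groups with equal n: n = 2·((z_{α} + z_β) / d)².
z_{α} + z_β = 1.282 + 1.282 = 2.564.
n = 2 × (2.564 / 1.000)² = 2 × 2.564² = 2 × 6.57 = 13.1.
Round up to the next whole participant.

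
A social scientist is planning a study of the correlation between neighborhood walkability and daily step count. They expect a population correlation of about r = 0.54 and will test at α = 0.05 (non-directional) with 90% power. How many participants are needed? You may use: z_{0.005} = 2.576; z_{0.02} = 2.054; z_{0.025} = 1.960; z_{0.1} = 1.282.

Fisher's z: C = ½·ln((1+r)/(1−r)) = ½·ln(3.3478) = 0.6042.
n = ((z_{α/2} + z_β)/C)² + 3.
(1.960 + 1.282) / 0.6042 = 3.242 / 0.6042 = 5.366.
n = 5.366² + 3 = 28.79 + 3 = 31.8.
Round up.

n = 32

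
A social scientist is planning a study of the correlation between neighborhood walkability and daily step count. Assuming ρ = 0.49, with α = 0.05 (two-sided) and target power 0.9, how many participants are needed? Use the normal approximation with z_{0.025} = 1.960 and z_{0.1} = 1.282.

Fisher's z: C = ½·ln((1+r)/(1−r)) = ½·ln(2.9216) = 0.5361.
n = ((z_{α/2} + z_β)/C)² + 3.
(1.960 + 1.282) / 0.5361 = 3.242 / 0.5361 = 6.047.
n = 6.047² + 3 = 36.57 + 3 = 39.6.
Round up.

n = 40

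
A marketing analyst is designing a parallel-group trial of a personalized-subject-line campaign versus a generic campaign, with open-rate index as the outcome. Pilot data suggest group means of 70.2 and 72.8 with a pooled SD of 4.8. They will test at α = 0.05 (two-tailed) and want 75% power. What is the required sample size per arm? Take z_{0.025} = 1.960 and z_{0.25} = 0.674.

Cohen's d = |M₁ − M₂| / SD_pooled = |70.2 − 72.8| / 4.8 = 2.6 / 4.8 = 0.542.
For two independent groups with equal n: n = 2·((z_{α/2} + z_β) / d)².
z_{α/2} + z_β = 1.960 + 0.674 = 2.634.
n = 2 × (2.634 / 0.542)² = 2 × 4.860² = 2 × 23.62 = 47.2.
Round up to the next whole participant.

n = 48 per group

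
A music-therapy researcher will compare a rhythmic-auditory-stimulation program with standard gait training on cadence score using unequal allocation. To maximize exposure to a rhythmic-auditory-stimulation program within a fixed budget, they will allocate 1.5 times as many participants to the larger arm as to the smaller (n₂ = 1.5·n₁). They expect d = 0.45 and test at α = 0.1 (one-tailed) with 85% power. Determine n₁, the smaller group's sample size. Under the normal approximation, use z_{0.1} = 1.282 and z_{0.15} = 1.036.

n₁ = 45

With allocation ratio k = n₂/n₁ = 1.5, Var(x̄₁−x̄₂) = σ²(1/n₁ + 1/(k·n₁)) = σ²·(k+1)/(k·n₁).
So n₁ = (1 + 1/k)·((z_{α} + z_β)/d)² = 1.667 × (2.318/0.45)².
n₁ = 1.667 × 26.53 = 44.2.
Round up: n₁ = 45, giving n₂ = ⌈1.5 × 45⌉ = ⌈67.5⌉ = 68.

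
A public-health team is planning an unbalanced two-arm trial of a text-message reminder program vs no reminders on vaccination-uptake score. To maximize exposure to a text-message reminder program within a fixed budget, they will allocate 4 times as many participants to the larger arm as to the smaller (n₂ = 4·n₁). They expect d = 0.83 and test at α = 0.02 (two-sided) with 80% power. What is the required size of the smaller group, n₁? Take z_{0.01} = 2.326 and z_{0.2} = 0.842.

n₁ = 19

With allocation ratio k = n₂/n₁ = 4, Var(x̄₁−x̄₂) = σ²(1/n₁ + 1/(k·n₁)) = σ²·(k+1)/(k·n₁).
So n₁ = (1 + 1/k)·((z_{α/2} + z_β)/d)² = 1.250 × (3.168/0.83)².
n₁ = 1.250 × 14.57 = 18.2.
Round up: n₁ = 19, giving n₂ = 4 × 19 = 76.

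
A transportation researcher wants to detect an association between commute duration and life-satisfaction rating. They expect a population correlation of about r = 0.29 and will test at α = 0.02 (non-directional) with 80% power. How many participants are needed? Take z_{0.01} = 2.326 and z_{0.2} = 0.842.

Fisher's z: C = ½·ln((1+r)/(1−r)) = ½·ln(1.8169) = 0.2986.
n = ((z_{α/2} + z_β)/C)² + 3.
(2.326 + 0.842) / 0.2986 = 3.168 / 0.2986 = 10.610.
n = 10.610² + 3 = 112.56 + 3 = 115.6.
Round up.

n = 116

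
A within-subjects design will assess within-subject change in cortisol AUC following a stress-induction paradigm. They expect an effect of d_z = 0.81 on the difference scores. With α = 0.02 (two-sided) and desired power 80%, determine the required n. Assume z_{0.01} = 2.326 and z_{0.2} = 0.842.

n = 16 pairs

For a paired (one-sample on differences) test: n = ((z_{α/2} + z_β) / d)².
z_{α/2} + z_β = 2.326 + 0.842 = 3.168.
n = (3.168 / 0.81)² = 3.911² = 15.30.
Round up.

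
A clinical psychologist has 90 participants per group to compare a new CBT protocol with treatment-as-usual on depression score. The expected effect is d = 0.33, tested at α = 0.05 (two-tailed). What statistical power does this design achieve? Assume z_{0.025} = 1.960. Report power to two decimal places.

For two equal groups, power = Φ(d·√(n/2) − z_{α/2}).
d·√(n/2) = 0.33 × √(90/2) = 0.33 × 6.708 = 2.214.
z_β = 2.214 − 1.960 = 0.254.
Power = Φ(0.254) = 0.600.

power ≈ 0.60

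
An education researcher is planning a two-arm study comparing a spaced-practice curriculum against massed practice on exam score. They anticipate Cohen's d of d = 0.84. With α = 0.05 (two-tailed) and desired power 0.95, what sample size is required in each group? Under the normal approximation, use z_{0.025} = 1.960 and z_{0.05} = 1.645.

For two independent groups with equal n: n = 2·((z_{α/2} + z_β) / d)².
z_{α/2} + z_β = 1.960 + 1.645 = 3.605.
n = 2 × (3.605 / 0.84)² = 2 × 4.292² = 2 × 18.42 = 36.8.
Round up to the next whole participant.

n = 37 per group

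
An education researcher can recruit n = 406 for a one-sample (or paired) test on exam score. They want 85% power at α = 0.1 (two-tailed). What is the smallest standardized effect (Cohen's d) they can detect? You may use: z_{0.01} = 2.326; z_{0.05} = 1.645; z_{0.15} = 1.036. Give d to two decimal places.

d_min ≈ 0.13

For a single sample (or paired design) of n = 406: d_min = (z_{α/2} + z_β)/√n.
z-sum = 1.645 + 1.036 = 2.681.
d_min = 2.681 / √406 = 2.681 / 20.149 = 0.133.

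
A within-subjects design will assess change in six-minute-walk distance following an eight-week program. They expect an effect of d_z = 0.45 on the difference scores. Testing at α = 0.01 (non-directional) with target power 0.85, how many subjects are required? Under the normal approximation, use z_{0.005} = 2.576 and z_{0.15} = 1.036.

For a paired (one-sample on differences) test: n = ((z_{α/2} + z_β) / d)².
z_{α/2} + z_β = 2.576 + 1.036 = 3.612.
n = (3.612 / 0.45)² = 8.027² = 64.43.
Round up.

n = 65 pairs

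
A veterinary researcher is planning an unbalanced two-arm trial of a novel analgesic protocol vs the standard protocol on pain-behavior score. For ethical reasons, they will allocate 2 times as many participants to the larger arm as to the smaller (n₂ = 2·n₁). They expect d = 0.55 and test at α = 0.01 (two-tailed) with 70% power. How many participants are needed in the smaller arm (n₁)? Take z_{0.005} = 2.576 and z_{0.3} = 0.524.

n₁ = 48

With allocation ratio k = n₂/n₁ = 2, Var(x̄₁−x̄₂) = σ²(1/n₁ + 1/(k·n₁)) = σ²·(k+1)/(k·n₁).
So n₁ = (1 + 1/k)·((z_{α/2} + z_β)/d)² = 1.500 × (3.100/0.55)².
n₁ = 1.500 × 31.77 = 47.7.
Round up: n₁ = 48, giving n₂ = 2 × 48 = 96.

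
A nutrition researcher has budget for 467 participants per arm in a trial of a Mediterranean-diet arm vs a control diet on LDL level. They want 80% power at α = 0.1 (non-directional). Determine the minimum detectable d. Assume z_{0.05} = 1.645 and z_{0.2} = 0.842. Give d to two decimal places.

d_min ≈ 0.16

For two independent groups of n = 467 each: d_min = (z_{α/2} + z_β)·√(2/n).
z-sum = 1.645 + 0.842 = 2.487.
d_min = 2.487 × √(2/467) = 2.487 × 0.0654 = 0.163.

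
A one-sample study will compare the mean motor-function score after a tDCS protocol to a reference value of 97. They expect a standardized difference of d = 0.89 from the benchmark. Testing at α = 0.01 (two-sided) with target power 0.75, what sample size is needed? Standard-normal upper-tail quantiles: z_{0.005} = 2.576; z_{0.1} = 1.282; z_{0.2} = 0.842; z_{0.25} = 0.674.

For a one-sample test: n = ((z_{α/2} + z_β) / d)².
z_{α/2} + z_β = 2.576 + 0.674 = 3.250.
n = (3.250 / 0.89)² = 3.652² = 13.33.
Round up.

n = 14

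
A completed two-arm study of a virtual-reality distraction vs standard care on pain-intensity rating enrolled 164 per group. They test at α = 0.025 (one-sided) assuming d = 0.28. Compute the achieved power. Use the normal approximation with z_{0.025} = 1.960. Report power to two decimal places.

For two equal groups, power = Φ(d·√(n/2) − z_{α}).
d·√(n/2) = 0.28 × √(164/2) = 0.28 × 9.055 = 2.536.
z_β = 2.536 − 1.960 = 0.576.
Power = Φ(0.576) = 0.718.

power ≈ 0.72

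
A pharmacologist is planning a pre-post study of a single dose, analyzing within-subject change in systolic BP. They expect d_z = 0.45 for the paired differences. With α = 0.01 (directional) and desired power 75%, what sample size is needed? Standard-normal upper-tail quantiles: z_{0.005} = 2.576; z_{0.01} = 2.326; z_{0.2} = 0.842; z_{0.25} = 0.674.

n = 45 pairs

For a paired (one-sample on differences) test: n = ((z_{α} + z_β) / d)².
z_{α} + z_β = 2.326 + 0.674 = 3.000.
n = (3.000 / 0.45)² = 6.667² = 44.44.
Round up.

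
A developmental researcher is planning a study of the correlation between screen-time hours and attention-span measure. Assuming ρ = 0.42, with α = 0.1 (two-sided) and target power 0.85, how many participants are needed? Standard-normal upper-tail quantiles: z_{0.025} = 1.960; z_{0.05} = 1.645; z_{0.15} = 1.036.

n = 39

Fisher's z: C = ½·ln((1+r)/(1−r)) = ½·ln(2.4483) = 0.4477.
n = ((z_{α/2} + z_β)/C)² + 3.
(1.645 + 1.036) / 0.4477 = 2.681 / 0.4477 = 5.988.
n = 5.988² + 3 = 35.86 + 3 = 38.9.
Round up.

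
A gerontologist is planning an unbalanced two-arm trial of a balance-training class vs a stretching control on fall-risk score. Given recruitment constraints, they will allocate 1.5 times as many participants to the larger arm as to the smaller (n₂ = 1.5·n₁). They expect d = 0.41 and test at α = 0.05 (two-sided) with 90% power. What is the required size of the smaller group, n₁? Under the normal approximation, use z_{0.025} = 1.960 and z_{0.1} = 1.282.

With allocation ratio k = n₂/n₁ = 1.5, Var(x̄₁−x̄₂) = σ²(1/n₁ + 1/(k·n₁)) = σ²·(k+1)/(k·n₁).
So n₁ = (1 + 1/k)·((z_{α/2} + z_β)/d)² = 1.667 × (3.242/0.41)².
n₁ = 1.667 × 62.53 = 104.2.
Round up: n₁ = 105, giving n₂ = ⌈1.5 × 105⌉ = ⌈157.5⌉ = 158.

n₁ = 105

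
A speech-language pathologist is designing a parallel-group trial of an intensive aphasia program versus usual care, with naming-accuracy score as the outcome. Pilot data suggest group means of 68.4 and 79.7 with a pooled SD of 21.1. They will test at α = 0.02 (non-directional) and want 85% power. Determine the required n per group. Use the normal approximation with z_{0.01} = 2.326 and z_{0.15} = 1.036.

n = 79 per group

Cohen's d = |M₁ − M₂| / SD_pooled = |68.4 − 79.7| / 21.1 = 11.3 / 21.1 = 0.536.
For two independent groups with equal n: n = 2·((z_{α/2} + z_β) / d)².
z_{α/2} + z_β = 2.326 + 1.036 = 3.362.
n = 2 × (3.362 / 0.536)² = 2 × 6.272² = 2 × 39.34 = 78.7.
Round up to the next whole participant.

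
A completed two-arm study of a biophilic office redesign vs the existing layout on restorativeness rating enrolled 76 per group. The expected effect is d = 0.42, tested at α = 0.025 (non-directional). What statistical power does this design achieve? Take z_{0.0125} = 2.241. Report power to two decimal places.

power ≈ 0.64

For two equal groups, power = Φ(d·√(n/2) − z_{α/2}).
d·√(n/2) = 0.42 × √(76/2) = 0.42 × 6.164 = 2.589.
z_β = 2.589 − 2.241 = 0.348.
Power = Φ(0.348) = 0.636.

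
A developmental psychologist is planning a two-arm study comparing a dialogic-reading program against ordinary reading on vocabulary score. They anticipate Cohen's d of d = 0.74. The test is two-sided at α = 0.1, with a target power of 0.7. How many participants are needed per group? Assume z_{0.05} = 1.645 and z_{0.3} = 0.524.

n = 18 per group

For two independent groups with equal n: n = 2·((z_{α/2} + z_β) / d)².
z_{α/2} + z_β = 1.645 + 0.524 = 2.169.
n = 2 × (2.169 / 0.74)² = 2 × 2.931² = 2 × 8.59 = 17.2.
Round up to the next whole participant.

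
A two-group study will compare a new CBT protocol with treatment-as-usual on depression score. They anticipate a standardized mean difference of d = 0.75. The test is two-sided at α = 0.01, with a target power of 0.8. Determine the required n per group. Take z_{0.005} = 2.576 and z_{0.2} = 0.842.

n = 42 per group

For two independent groups with equal n: n = 2·((z_{α/2} + z_β) / d)².
z_{α/2} + z_β = 2.576 + 0.842 = 3.418.
n = 2 × (3.418 / 0.75)² = 2 × 4.557² = 2 × 20.77 = 41.5.
Round up to the next whole participant.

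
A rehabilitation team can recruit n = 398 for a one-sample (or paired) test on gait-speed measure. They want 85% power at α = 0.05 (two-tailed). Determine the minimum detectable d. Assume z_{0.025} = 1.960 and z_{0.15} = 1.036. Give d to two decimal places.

For a single sample (or paired design) of n = 398: d_min = (z_{α/2} + z_β)/√n.
z-sum = 1.960 + 1.036 = 2.996.
d_min = 2.996 / √398 = 2.996 / 19.950 = 0.150.

d_min ≈ 0.15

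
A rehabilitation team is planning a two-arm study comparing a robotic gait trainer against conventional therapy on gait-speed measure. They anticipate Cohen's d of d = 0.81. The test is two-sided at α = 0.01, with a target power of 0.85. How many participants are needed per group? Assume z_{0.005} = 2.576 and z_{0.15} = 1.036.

For two independent groups with equal n: n = 2·((z_{α/2} + z_β) / d)².
z_{α/2} + z_β = 2.576 + 1.036 = 3.612.
n = 2 × (3.612 / 0.81)² = 2 × 4.459² = 2 × 19.88 = 39.8.
Round up to the next whole participant.

n = 40 per group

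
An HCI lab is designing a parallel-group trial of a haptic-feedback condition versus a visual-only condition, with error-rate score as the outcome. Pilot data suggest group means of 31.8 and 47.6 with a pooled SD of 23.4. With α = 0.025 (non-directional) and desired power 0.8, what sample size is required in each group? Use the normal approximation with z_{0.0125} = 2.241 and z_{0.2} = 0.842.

Cohen's d = |M₁ − M₂| / SD_pooled = |31.8 − 47.6| / 23.4 = 15.8 / 23.4 = 0.675.
For two independent groups with equal n: n = 2·((z_{α/2} + z_β) / d)².
z_{α/2} + z_β = 2.241 + 0.842 = 3.083.
n = 2 × (3.083 / 0.675)² = 2 × 4.567² = 2 × 20.86 = 41.7.
Round up to the next whole participant.

n = 42 per group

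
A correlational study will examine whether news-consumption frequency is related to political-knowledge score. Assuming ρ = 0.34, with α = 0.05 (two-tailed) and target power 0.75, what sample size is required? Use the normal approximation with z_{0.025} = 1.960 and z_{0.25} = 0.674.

n = 59

Fisher's z: C = ½·ln((1+r)/(1−r)) = ½·ln(2.0303) = 0.3541.
n = ((z_{α/2} + z_β)/C)² + 3.
(1.960 + 0.674) / 0.3541 = 2.634 / 0.3541 = 7.439.
n = 7.439² + 3 = 55.33 + 3 = 58.3.
Round up.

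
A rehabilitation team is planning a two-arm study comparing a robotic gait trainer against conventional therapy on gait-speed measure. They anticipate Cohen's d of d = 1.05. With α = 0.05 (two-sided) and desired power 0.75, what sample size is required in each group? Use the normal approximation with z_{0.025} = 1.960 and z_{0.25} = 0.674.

n = 13 per group

For two independent groups with equal n: n = 2·((z_{α/2} + z_β) / d)².
z_{α/2} + z_β = 1.960 + 0.674 = 2.634.
n = 2 × (2.634 / 1.05)² = 2 × 2.509² = 2 × 6.29 = 12.6.
Round up to the next whole participant.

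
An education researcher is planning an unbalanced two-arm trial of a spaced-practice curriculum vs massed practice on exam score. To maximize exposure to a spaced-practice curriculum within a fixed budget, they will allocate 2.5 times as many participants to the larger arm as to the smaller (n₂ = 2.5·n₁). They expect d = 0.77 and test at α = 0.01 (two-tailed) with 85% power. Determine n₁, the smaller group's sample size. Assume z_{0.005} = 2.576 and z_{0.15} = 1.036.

With allocation ratio k = n₂/n₁ = 2.5, Var(x̄₁−x̄₂) = σ²(1/n₁ + 1/(k·n₁)) = σ²·(k+1)/(k·n₁).
So n₁ = (1 + 1/k)·((z_{α/2} + z_β)/d)² = 1.400 × (3.612/0.77)².
n₁ = 1.400 × 22.00 = 30.8.
Round up: n₁ = 31, giving n₂ = ⌈2.5 × 31⌉ = ⌈77.5⌉ = 78.

n₁ = 31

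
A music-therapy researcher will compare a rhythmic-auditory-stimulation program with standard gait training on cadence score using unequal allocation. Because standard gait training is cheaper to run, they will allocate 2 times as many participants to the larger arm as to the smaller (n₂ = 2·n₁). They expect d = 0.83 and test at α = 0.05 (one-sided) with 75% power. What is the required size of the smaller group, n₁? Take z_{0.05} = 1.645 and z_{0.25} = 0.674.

With allocation ratio k = n₂/n₁ = 2, Var(x̄₁−x̄₂) = σ²(1/n₁ + 1/(k·n₁)) = σ²·(k+1)/(k·n₁).
So n₁ = (1 + 1/k)·((z_{α} + z_β)/d)² = 1.500 × (2.319/0.83)².
n₁ = 1.500 × 7.81 = 11.7.
Round up: n₁ = 12, giving n₂ = 2 × 12 = 24.

n₁ = 12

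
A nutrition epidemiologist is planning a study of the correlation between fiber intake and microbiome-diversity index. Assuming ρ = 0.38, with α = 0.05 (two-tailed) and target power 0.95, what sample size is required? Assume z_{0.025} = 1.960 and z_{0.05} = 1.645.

Fisher's z: C = ½·ln((1+r)/(1−r)) = ½·ln(2.2258) = 0.4001.
n = ((z_{α/2} + z_β)/C)² + 3.
(1.960 + 1.645) / 0.4001 = 3.605 / 0.4001 = 9.010.
n = 9.010² + 3 = 81.18 + 3 = 84.2.
Round up.

n = 85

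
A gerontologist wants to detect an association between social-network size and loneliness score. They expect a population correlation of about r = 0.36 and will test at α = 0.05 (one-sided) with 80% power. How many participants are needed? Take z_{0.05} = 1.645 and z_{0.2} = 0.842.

n = 47

Fisher's z: C = ½·ln((1+r)/(1−r)) = ½·ln(2.1250) = 0.3769.
n = ((z_{α} + z_β)/C)² + 3.
(1.645 + 0.842) / 0.3769 = 2.487 / 0.3769 = 6.599.
n = 6.599² + 3 = 43.54 + 3 = 46.5.
Round up.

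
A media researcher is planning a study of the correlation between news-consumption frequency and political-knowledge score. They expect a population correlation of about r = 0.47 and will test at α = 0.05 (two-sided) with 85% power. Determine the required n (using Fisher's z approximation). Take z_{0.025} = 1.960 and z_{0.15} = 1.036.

n = 38

Fisher's z: C = ½·ln((1+r)/(1−r)) = ½·ln(2.7736) = 0.5101.
n = ((z_{α/2} + z_β)/C)² + 3.
(1.960 + 1.036) / 0.5101 = 2.996 / 0.5101 = 5.873.
n = 5.873² + 3 = 34.50 + 3 = 37.5.
Round up.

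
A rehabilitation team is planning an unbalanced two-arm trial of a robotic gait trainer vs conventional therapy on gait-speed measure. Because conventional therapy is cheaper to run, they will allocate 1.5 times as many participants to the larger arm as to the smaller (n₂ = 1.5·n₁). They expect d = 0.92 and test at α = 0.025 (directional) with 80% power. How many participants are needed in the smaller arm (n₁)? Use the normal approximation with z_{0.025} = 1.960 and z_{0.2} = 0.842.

n₁ = 16

With allocation ratio k = n₂/n₁ = 1.5, Var(x̄₁−x̄₂) = σ²(1/n₁ + 1/(k·n₁)) = σ²·(k+1)/(k·n₁).
So n₁ = (1 + 1/k)·((z_{α} + z_β)/d)² = 1.667 × (2.802/0.92)².
n₁ = 1.667 × 9.28 = 15.5.
Round up: n₁ = 16, giving n₂ = 1.5 × 16 = 24.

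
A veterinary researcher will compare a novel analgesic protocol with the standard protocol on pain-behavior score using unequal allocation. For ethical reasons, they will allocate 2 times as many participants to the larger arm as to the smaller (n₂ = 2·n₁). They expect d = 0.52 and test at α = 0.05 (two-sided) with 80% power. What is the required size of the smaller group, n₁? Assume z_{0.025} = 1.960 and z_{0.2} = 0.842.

n₁ = 44

With allocation ratio k = n₂/n₁ = 2, Var(x̄₁−x̄₂) = σ²(1/n₁ + 1/(k·n₁)) = σ²·(k+1)/(k·n₁).
So n₁ = (1 + 1/k)·((z_{α/2} + z_β)/d)² = 1.500 × (2.802/0.52)².
n₁ = 1.500 × 29.04 = 43.6.
Round up: n₁ = 44, giving n₂ = 2 × 44 = 88.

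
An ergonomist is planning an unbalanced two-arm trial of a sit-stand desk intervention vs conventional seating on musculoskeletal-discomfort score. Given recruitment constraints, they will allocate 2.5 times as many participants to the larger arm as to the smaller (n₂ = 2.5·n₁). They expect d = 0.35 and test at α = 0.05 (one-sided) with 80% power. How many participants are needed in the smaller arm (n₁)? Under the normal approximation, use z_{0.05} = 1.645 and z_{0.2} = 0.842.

n₁ = 71

With allocation ratio k = n₂/n₁ = 2.5, Var(x̄₁−x̄₂) = σ²(1/n₁ + 1/(k·n₁)) = σ²·(k+1)/(k·n₁).
So n₁ = (1 + 1/k)·((z_{α} + z_β)/d)² = 1.400 × (2.487/0.35)².
n₁ = 1.400 × 50.49 = 70.7.
Round up: n₁ = 71, giving n₂ = ⌈2.5 × 71⌉ = ⌈177.5⌉ = 178.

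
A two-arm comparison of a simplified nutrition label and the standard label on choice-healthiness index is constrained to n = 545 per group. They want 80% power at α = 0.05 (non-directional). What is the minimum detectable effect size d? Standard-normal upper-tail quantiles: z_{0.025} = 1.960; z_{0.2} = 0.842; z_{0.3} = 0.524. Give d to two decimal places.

For two independent groups of n = 545 each: d_min = (z_{α/2} + z_β)·√(2/n).
z-sum = 1.960 + 0.842 = 2.802.
d_min = 2.802 × √(2/545) = 2.802 × 0.0606 = 0.170.

d_min ≈ 0.17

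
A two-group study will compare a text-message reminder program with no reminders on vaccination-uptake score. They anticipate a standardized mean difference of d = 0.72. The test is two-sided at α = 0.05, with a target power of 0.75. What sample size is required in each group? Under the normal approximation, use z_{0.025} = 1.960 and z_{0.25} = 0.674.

n = 27 per group

For two independent groups with equal n: n = 2·((z_{α/2} + z_β) / d)².
z_{α/2} + z_β = 1.960 + 0.674 = 2.634.
n = 2 × (2.634 / 0.72)² = 2 × 3.658² = 2 × 13.38 = 26.8.
Round up to the next whole participant.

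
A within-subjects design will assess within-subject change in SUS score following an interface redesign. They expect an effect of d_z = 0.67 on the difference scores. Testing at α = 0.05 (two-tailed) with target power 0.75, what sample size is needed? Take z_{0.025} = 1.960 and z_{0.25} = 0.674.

n = 16 pairs

For a paired (one-sample on differences) test: n = ((z_{α/2} + z_β) / d)².
z_{α/2} + z_β = 1.960 + 0.674 = 2.634.
n = (2.634 / 0.67)² = 3.931² = 15.46.
Round up.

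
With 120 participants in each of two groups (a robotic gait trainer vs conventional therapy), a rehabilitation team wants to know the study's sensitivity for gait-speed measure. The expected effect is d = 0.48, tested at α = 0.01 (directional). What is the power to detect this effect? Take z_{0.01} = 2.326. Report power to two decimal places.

For two equal groups, power = Φ(d·√(n/2) − z_{α}).
d·√(n/2) = 0.48 × √(120/2) = 0.48 × 7.746 = 3.718.
z_β = 3.718 − 2.326 = 1.392.
Power = Φ(1.392) = 0.918.

power ≈ 0.92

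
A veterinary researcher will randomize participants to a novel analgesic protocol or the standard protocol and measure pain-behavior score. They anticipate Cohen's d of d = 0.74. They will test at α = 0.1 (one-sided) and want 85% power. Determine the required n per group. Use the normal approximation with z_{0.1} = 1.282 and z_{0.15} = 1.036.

For two independent groups with equal n: n = 2·((z_{α} + z_β) / d)².
z_{α} + z_β = 1.282 + 1.036 = 2.318.
n = 2 × (2.318 / 0.74)² = 2 × 3.132² = 2 × 9.81 = 19.6.
Round up to the next whole participant.

n = 20 per group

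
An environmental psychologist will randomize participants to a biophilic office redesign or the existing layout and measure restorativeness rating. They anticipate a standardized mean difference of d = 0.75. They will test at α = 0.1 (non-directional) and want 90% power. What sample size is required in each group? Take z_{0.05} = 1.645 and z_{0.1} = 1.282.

For two independent groups with equal n: n = 2·((z_{α/2} + z_β) / d)².
z_{α/2} + z_β = 1.645 + 1.282 = 2.927.
n = 2 × (2.927 / 0.75)² = 2 × 3.903² = 2 × 15.23 = 30.5.
Round up to the next whole participant.

n = 31 per group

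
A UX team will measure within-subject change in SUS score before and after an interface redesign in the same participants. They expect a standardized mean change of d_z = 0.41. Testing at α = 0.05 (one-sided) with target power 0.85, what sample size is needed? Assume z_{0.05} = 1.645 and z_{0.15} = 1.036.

For a paired (one-sample on differences) test: n = ((z_{α} + z_β) / d)².
z_{α} + z_β = 1.645 + 1.036 = 2.681.
n = (2.681 / 0.41)² = 6.539² = 42.76.
Round up.

n = 43 pairs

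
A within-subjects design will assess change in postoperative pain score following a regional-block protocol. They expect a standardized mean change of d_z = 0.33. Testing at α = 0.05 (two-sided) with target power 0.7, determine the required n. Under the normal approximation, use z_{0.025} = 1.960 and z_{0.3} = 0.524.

For a paired (one-sample on differences) test: n = ((z_{α/2} + z_β) / d)².
z_{α/2} + z_β = 1.960 + 0.524 = 2.484.
n = (2.484 / 0.33)² = 7.527² = 56.66.
Round up.

n = 57 pairs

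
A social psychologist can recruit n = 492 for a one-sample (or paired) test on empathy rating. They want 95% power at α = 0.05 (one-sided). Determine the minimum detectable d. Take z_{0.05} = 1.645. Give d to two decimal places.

For a single sample (or paired design) of n = 492: d_min = (z_{α} + z_β)/√n.
z-sum = 1.645 + 1.645 = 3.290.
d_min = 3.290 / √492 = 3.290 / 22.181 = 0.148.

d_min ≈ 0.15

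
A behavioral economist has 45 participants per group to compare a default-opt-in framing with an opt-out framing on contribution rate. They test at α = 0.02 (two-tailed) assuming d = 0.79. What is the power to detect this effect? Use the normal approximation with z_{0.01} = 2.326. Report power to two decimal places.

power ≈ 0.92

For two equal groups, power = Φ(d·√(n/2) − z_{α/2}).
d·√(n/2) = 0.79 × √(45/2) = 0.79 × 4.743 = 3.747.
z_β = 3.747 − 2.326 = 1.421.
Power = Φ(1.421) = 0.922.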